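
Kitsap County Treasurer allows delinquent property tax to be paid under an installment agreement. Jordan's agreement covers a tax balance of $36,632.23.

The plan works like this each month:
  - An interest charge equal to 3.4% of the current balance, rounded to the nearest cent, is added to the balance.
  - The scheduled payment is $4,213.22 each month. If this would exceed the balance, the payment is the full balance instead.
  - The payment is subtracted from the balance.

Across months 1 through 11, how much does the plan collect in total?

Month 1: opening $36,632.23; interest $1,245.50 → $37,877.73; payment $4,213.22; balance $33,664.51
Month 2: opening $33,664.51; interest $1,144.59 → $34,809.10; payment $4,213.22; balance $30,595.88
Month 3: opening $30,595.88; interest $1,040.26 → $31,636.14; payment $4,213.22; balance $27,422.92
Month 4: opening $27,422.92; interest $932.38 → $28,355.30; payment $4,213.22; balance $24,142.08
Month 5: opening $24,142.08; interest $820.83 → $24,962.91; payment $4,213.22; balance $20,749.69
Month 6: opening $20,749.69; interest $705.49 → $21,455.18; payment $4,213.22; balance $17,241.96
Month 7: opening $17,241.96; interest $586.23 → $17,828.19; payment $4,213.22; balance $13,614.97
Month 8: opening $13,614.97; interest $462.91 → $14,077.88; payment $4,213.22; balance $9,864.66
Month 9: opening $9,864.66; interest $335.40 → $10,200.06; payment $4,213.22; balance $5,986.84
Month 10: opening $5,986.84; interest $203.55 → $6,190.39; payment $4,213.22; balance $1,977.17
Month 11: opening $1,977.17; interest $67.22 → $2,044.39; payment $2,044.39; balance $0.00
Total paid: $44,176.59

$44,176.59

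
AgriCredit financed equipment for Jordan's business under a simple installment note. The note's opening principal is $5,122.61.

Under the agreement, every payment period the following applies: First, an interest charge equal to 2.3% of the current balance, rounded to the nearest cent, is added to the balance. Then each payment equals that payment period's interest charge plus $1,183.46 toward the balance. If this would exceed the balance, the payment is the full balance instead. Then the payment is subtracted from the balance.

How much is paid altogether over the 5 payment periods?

Payment period 1: opening $5,122.61; interest $117.82 → $5,240.43; payment $1,301.28; balance $3,939.15
Payment period 2: opening $3,939.15; interest $90.60 → $4,029.75; payment $1,274.06; balance $2,755.69
Payment period 3: opening $2,755.69; interest $63.38 → $2,819.07; payment $1,246.84; balance $1,572.23
Payment period 4: opening $1,572.23; interest $36.16 → $1,608.39; payment $1,219.62; balance $388.77
Payment period 5: opening $388.77; interest $8.94 → $397.71; payment $397.71; balance $0.00
Total paid: $5,439.51

$5,439.51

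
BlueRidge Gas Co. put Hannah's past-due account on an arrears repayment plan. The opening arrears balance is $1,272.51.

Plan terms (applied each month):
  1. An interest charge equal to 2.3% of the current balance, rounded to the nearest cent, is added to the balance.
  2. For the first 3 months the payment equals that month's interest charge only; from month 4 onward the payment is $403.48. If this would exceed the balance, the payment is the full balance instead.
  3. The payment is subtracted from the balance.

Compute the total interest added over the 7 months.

Month 1: opening $1,272.51; interest $29.27 → $1,301.78; payment $29.27; balance $1,272.51
Month 2: opening $1,272.51; interest $29.27 → $1,301.78; payment $29.27; balance $1,272.51
Month 3: opening $1,272.51; interest $29.27 → $1,301.78; payment $29.27; balance $1,272.51
Month 4: opening $1,272.51; interest $29.27 → $1,301.78; payment $403.48; balance $898.30
Month 5: opening $898.30; interest $20.66 → $918.96; payment $403.48; balance $515.48
Month 6: opening $515.48; interest $11.86 → $527.34; payment $403.48; balance $123.86
Month 7: opening $123.86; interest $2.85 → $126.71; payment $126.71; balance $0.00
Total interest: $29.27 + $29.27 + $29.27 + $29.27 + $20.66 + $11.86 + $2.85 = $152.45

$152.45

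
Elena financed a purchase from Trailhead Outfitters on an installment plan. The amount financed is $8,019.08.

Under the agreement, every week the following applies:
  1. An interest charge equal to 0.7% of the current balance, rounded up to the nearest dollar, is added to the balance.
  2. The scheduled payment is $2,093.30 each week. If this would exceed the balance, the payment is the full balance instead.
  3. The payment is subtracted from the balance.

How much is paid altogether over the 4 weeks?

$8,160.08

Week 1: $8,019.08 +$57.00 interest = $8,076.08; pay $2,093.30 → $5,982.78
Week 2: $5,982.78 +$42.00 interest = $6,024.78; pay $2,093.30 → $3,931.48
Week 3: $3,931.48 +$28.00 interest = $3,959.48; pay $2,093.30 → $1,866.18
Week 4: $1,866.18 +$14.00 interest = $1,880.18; pay $1,880.18 → $0.00
Total paid: $8,160.08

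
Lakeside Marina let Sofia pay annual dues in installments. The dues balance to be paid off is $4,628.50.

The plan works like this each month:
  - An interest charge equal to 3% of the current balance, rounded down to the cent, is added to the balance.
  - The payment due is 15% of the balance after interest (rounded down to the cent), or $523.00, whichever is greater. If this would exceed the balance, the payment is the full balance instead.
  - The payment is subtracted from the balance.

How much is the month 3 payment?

$548.12

Month 1: $4,628.50 +$138.85 interest = $4,767.35; pay $715.10 → $4,052.25
Month 2: $4,052.25 +$121.56 interest = $4,173.81; pay $626.07 → $3,547.74
Month 3: $3,547.74 +$106.43 interest = $3,654.17; pay $548.12 → $3,106.05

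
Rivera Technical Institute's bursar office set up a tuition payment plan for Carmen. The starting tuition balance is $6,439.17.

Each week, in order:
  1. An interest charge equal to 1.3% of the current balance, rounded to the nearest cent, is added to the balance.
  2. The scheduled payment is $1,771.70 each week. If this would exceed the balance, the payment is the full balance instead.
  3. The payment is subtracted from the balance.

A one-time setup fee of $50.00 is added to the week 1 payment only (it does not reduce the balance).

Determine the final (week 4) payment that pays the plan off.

$1,326.11

Week 1: $6,439.17 +$83.71 interest = $6,522.88; pay $1,771.70 (+ $50.00 fee) → $4,751.18
Week 2: $4,751.18 +$61.77 interest = $4,812.95; pay $1,771.70 → $3,041.25
Week 3: $3,041.25 +$39.54 interest = $3,080.79; pay $1,771.70 → $1,309.09
Week 4: $1,309.09 +$17.02 interest = $1,326.11; pay $1,326.11 → $0.00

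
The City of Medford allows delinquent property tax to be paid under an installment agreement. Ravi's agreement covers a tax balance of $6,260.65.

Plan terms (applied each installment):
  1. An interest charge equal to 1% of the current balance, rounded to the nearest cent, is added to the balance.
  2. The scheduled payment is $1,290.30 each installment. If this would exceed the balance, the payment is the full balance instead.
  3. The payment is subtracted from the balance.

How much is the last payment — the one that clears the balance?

$1,288.49

# | Opening | Interest | Payment | End bal
1 | $6,260.65 | $62.61 | $1,290.30 | $5,032.96
2 | $5,032.96 | $50.33 | $1,290.30 | $3,792.99
3 | $3,792.99 | $37.93 | $1,290.30 | $2,540.62
4 | $2,540.62 | $25.41 | $1,290.30 | $1,275.73
5 | $1,275.73 | $12.76 | $1,288.49 | $0.00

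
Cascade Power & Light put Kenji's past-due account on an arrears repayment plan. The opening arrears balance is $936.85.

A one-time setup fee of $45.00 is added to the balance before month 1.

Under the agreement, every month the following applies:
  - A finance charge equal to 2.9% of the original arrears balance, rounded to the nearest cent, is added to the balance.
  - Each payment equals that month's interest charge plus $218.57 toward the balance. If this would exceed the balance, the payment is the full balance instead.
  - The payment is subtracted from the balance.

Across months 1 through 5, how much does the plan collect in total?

$1,117.70

Month 1: opening $981.85; interest $27.17 → $1,009.02; payment $245.74; balance $763.28
Month 2: opening $763.28; interest $27.17 → $790.45; payment $245.74; balance $544.71
Month 3: opening $544.71; interest $27.17 → $571.88; payment $245.74; balance $326.14
Month 4: opening $326.14; interest $27.17 → $353.31; payment $245.74; balance $107.57
Month 5: opening $107.57; interest $27.17 → $134.74; payment $134.74; balance $0.00
Total paid: $1,117.70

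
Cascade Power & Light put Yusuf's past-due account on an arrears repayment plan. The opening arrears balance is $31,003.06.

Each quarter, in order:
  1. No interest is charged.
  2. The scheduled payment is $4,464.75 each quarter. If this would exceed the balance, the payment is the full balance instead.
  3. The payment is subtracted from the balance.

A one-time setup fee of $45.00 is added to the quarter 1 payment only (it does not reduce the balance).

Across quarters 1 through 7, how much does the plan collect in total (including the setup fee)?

Quarter 1: opening $31,003.06; payment $4,464.75 (+ $45.00 fee); balance $26,538.31
Quarter 2: opening $26,538.31; payment $4,464.75; balance $22,073.56
Quarter 3: opening $22,073.56; payment $4,464.75; balance $17,608.81
Quarter 4: opening $17,608.81; payment $4,464.75; balance $13,144.06
Quarter 5: opening $13,144.06; payment $4,464.75; balance $8,679.31
Quarter 6: opening $8,679.31; payment $4,464.75; balance $4,214.56
Quarter 7: opening $4,214.56; payment $4,214.56; balance $0.00
Total paid: $31,048.06

$31,048.06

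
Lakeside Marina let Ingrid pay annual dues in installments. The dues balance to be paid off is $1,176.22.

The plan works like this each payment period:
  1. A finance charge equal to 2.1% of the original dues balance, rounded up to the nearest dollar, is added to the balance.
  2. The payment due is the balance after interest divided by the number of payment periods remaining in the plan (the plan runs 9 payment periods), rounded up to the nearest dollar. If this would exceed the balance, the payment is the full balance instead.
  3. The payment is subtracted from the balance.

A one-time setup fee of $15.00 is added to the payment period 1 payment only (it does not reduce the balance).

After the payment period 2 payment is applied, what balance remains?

$955.22

Payment period 1: opening $1,176.22; interest $25.00 → $1,201.22; payment $134.00 (+ $15.00 fee); balance $1,067.22
Payment period 2: opening $1,067.22; interest $25.00 → $1,092.22; payment $137.00; balance $955.22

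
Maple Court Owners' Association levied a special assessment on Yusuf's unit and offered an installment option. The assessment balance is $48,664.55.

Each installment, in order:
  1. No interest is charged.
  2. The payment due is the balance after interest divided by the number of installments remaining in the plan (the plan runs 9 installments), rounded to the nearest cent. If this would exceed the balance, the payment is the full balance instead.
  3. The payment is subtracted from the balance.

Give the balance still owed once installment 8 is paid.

$5,407.17

# | Opening | Payment | End bal
1 | $48,664.55 | $5,407.17 | $43,257.38
2 | $43,257.38 | $5,407.17 | $37,850.21
3 | $37,850.21 | $5,407.17 | $32,443.04
4 | $32,443.04 | $5,407.17 | $27,035.87
5 | $27,035.87 | $5,407.17 | $21,628.70
6 | $21,628.70 | $5,407.18 | $16,221.52
7 | $16,221.52 | $5,407.17 | $10,814.35
8 | $10,814.35 | $5,407.18 | $5,407.17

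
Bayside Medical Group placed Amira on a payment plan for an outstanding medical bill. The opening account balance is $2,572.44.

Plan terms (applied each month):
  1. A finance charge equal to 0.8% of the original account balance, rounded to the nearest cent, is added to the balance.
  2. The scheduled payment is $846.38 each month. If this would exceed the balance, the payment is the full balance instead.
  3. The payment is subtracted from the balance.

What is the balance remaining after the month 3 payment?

$95.04

# | Opening | Interest | Payment | End bal
1 | $2,572.44 | $20.58 | $846.38 | $1,746.64
2 | $1,746.64 | $20.58 | $846.38 | $920.84
3 | $920.84 | $20.58 | $846.38 | $95.04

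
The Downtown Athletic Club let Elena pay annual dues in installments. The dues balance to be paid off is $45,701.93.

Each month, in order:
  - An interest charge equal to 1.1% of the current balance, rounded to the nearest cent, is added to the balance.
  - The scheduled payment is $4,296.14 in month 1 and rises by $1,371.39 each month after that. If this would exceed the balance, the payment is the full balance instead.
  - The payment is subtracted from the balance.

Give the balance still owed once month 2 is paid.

Month 1: $45,701.93 +$502.72 interest = $46,204.65; pay $4,296.14 → $41,908.51
Month 2: $41,908.51 +$460.99 interest = $42,369.50; pay $5,667.53 → $36,701.97

$36,701.97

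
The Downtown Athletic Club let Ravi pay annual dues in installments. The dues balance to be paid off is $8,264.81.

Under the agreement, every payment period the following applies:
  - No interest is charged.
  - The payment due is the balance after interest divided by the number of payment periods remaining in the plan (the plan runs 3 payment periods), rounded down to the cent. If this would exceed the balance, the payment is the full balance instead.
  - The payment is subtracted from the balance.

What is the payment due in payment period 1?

$2,754.93

# | Opening | Payment | End bal
1 | $8,264.81 | $2,754.93 | $5,509.88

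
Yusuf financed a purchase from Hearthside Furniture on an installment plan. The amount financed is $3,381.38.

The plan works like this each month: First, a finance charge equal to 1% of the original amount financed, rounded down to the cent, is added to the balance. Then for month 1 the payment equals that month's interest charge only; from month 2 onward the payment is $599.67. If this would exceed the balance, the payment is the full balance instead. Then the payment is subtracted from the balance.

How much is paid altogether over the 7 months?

Month 1: $3,381.38 +$33.81 interest = $3,415.19; pay $33.81 → $3,381.38
Month 2: $3,381.38 +$33.81 interest = $3,415.19; pay $599.67 → $2,815.52
Month 3: $2,815.52 +$33.81 interest = $2,849.33; pay $599.67 → $2,249.66
Month 4: $2,249.66 +$33.81 interest = $2,283.47; pay $599.67 → $1,683.80
Month 5: $1,683.80 +$33.81 interest = $1,717.61; pay $599.67 → $1,117.94
Month 6: $1,117.94 +$33.81 interest = $1,151.75; pay $599.67 → $552.08
Month 7: $552.08 +$33.81 interest = $585.89; pay $585.89 → $0.00
Total paid: $3,618.05

$3,618.05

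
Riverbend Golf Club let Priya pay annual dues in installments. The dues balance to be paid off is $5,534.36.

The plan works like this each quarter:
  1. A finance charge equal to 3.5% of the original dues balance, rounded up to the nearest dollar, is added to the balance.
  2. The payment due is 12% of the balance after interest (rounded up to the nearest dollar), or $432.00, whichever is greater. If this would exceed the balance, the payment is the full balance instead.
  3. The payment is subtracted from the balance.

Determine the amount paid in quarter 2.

Quarter 1: $5,534.36 +$194.00 interest = $5,728.36; pay $688.00 → $5,040.36
Quarter 2: $5,040.36 +$194.00 interest = $5,234.36; pay $629.00 → $4,605.36

$629.00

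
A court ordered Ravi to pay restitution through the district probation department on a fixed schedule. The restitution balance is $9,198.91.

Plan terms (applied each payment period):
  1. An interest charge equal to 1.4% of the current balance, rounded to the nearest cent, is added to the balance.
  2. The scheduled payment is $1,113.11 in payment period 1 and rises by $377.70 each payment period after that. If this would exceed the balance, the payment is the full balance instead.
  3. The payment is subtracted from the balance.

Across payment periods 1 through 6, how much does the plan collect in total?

Payment period 1: $9,198.91 +$128.78 interest = $9,327.69; pay $1,113.11 → $8,214.58
Payment period 2: $8,214.58 +$115.00 interest = $8,329.58; pay $1,490.81 → $6,838.77
Payment period 3: $6,838.77 +$95.74 interest = $6,934.51; pay $1,868.51 → $5,066.00
Payment period 4: $5,066.00 +$70.92 interest = $5,136.92; pay $2,246.21 → $2,890.71
Payment period 5: $2,890.71 +$40.47 interest = $2,931.18; pay $2,623.91 → $307.27
Payment period 6: $307.27 +$4.30 interest = $311.57; pay $311.57 → $0.00
Total paid: $9,654.12

$9,654.12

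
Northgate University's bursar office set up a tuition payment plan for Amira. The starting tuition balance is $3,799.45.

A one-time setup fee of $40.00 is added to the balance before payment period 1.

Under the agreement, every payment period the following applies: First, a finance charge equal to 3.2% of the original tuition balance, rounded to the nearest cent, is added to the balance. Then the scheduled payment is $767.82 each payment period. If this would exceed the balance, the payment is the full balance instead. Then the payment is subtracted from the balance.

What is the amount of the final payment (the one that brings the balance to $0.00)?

$729.83

Payment period 1: $3,839.45 +$121.58 interest = $3,961.03; pay $767.82 → $3,193.21
Payment period 2: $3,193.21 +$121.58 interest = $3,314.79; pay $767.82 → $2,546.97
Payment period 3: $2,546.97 +$121.58 interest = $2,668.55; pay $767.82 → $1,900.73
Payment period 4: $1,900.73 +$121.58 interest = $2,022.31; pay $767.82 → $1,254.49
Payment period 5: $1,254.49 +$121.58 interest = $1,376.07; pay $767.82 → $608.25
Payment period 6: $608.25 +$121.58 interest = $729.83; pay $729.83 → $0.00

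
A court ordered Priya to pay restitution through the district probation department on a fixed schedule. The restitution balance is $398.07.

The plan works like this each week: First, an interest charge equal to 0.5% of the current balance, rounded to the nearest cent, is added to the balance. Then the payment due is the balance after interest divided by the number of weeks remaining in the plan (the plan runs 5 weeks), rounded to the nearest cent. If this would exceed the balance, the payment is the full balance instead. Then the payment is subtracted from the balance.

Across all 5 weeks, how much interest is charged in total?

$6.02

# | Opening | Interest | Payment | End bal
1 | $398.07 | $1.99 | $80.01 | $320.05
2 | $320.05 | $1.60 | $80.41 | $241.24
3 | $241.24 | $1.21 | $80.82 | $161.63
4 | $161.63 | $0.81 | $81.22 | $81.22
5 | $81.22 | $0.41 | $81.63 | $0.00
Total interest: $1.99 + $1.60 + $1.21 + $0.81 + $0.41 = $6.02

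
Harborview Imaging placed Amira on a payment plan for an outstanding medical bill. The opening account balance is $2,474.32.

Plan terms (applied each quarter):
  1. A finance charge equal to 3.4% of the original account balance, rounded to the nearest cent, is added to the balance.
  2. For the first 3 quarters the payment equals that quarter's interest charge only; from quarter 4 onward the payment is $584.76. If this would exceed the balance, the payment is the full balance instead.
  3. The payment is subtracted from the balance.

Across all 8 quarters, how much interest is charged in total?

# | Opening | Interest | Payment | End bal
1 | $2,474.32 | $84.13 | $84.13 | $2,474.32
2 | $2,474.32 | $84.13 | $84.13 | $2,474.32
3 | $2,474.32 | $84.13 | $84.13 | $2,474.32
4 | $2,474.32 | $84.13 | $584.76 | $1,973.69
5 | $1,973.69 | $84.13 | $584.76 | $1,473.06
6 | $1,473.06 | $84.13 | $584.76 | $972.43
7 | $972.43 | $84.13 | $584.76 | $471.80
8 | $471.80 | $84.13 | $555.93 | $0.00
Total interest: $84.13 + $84.13 + $84.13 + $84.13 + $84.13 + $84.13 + $84.13 + $84.13 = $673.04

$673.04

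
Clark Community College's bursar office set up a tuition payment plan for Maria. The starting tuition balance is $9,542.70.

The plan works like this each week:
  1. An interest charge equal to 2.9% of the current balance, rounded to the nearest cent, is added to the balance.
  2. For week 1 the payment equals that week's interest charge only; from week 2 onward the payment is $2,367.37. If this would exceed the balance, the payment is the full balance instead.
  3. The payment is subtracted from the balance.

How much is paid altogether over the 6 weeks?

Week 1: opening $9,542.70; interest $276.74 → $9,819.44; payment $276.74; balance $9,542.70
Week 2: opening $9,542.70; interest $276.74 → $9,819.44; payment $2,367.37; balance $7,452.07
Week 3: opening $7,452.07; interest $216.11 → $7,668.18; payment $2,367.37; balance $5,300.81
Week 4: opening $5,300.81; interest $153.72 → $5,454.53; payment $2,367.37; balance $3,087.16
Week 5: opening $3,087.16; interest $89.53 → $3,176.69; payment $2,367.37; balance $809.32
Week 6: opening $809.32; interest $23.47 → $832.79; payment $832.79; balance $0.00
Total paid: $10,579.01

$10,579.01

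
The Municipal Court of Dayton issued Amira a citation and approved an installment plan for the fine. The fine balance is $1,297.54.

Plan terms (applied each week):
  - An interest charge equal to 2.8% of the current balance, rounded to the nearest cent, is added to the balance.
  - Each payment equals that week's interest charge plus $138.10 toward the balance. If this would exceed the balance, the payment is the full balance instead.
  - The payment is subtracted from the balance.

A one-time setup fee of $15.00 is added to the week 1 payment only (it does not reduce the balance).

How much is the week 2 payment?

Week 1: opening $1,297.54; interest $36.33 → $1,333.87; payment $174.43 (+ $15.00 fee); balance $1,159.44
Week 2: opening $1,159.44; interest $32.46 → $1,191.90; payment $170.56; balance $1,021.34

$170.56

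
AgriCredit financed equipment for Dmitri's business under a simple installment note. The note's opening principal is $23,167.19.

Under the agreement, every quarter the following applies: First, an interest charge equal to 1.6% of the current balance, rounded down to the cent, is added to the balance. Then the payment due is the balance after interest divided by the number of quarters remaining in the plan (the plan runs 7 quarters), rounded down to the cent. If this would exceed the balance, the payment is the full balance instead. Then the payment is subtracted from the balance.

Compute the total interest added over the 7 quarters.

# | Opening | Interest | Payment | End bal
1 | $23,167.19 | $370.67 | $3,362.55 | $20,175.31
2 | $20,175.31 | $322.80 | $3,416.35 | $17,081.76
3 | $17,081.76 | $273.30 | $3,471.01 | $13,884.05
4 | $13,884.05 | $222.14 | $3,526.54 | $10,579.65
5 | $10,579.65 | $169.27 | $3,582.97 | $7,165.95
6 | $7,165.95 | $114.65 | $3,640.30 | $3,640.30
7 | $3,640.30 | $58.24 | $3,698.54 | $0.00
Total interest: $370.67 + $322.80 + $273.30 + $222.14 + $169.27 + $114.65 + $58.24 = $1,531.07

$1,531.07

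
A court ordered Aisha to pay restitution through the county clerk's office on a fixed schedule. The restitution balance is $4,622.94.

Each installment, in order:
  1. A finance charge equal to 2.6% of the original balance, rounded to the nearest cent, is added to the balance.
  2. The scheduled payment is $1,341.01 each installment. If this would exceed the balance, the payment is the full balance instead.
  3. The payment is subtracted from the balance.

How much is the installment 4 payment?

$1,080.71

Installment 1: opening $4,622.94; interest $120.20 → $4,743.14; payment $1,341.01; balance $3,402.13
Installment 2: opening $3,402.13; interest $120.20 → $3,522.33; payment $1,341.01; balance $2,181.32
Installment 3: opening $2,181.32; interest $120.20 → $2,301.52; payment $1,341.01; balance $960.51
Installment 4: opening $960.51; interest $120.20 → $1,080.71; payment $1,080.71; balance $0.00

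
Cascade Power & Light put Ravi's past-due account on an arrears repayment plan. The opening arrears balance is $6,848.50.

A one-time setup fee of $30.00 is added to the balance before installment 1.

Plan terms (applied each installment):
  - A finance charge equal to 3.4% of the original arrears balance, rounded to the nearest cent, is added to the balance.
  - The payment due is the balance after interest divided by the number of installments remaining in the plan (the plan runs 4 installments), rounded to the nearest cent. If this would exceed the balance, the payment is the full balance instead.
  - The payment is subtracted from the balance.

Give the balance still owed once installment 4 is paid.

$0.00

Installment 1: opening $6,878.50; interest $232.85 → $7,111.35; payment $1,777.84; balance $5,333.51
Installment 2: opening $5,333.51; interest $232.85 → $5,566.36; payment $1,855.45; balance $3,710.91
Installment 3: opening $3,710.91; interest $232.85 → $3,943.76; payment $1,971.88; balance $1,971.88
Installment 4: opening $1,971.88; interest $232.85 → $2,204.73; payment $2,204.73; balance $0.00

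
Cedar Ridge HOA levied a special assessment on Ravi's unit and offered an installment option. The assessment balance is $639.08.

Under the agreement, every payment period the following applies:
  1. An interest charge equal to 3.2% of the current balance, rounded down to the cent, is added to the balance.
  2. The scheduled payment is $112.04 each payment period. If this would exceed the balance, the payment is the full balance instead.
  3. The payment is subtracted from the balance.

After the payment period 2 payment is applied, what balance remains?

# | Opening | Interest | Payment | End bal
1 | $639.08 | $20.45 | $112.04 | $547.49
2 | $547.49 | $17.51 | $112.04 | $452.96

$452.96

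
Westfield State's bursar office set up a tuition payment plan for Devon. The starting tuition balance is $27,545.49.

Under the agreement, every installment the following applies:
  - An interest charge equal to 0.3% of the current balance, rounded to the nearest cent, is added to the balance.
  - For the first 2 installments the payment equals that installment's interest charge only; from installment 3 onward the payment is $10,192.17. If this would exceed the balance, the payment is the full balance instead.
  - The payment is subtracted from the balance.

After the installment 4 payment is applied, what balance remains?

$7,296.10

Installment 1: $27,545.49 +$82.64 interest = $27,628.13; pay $82.64 → $27,545.49
Installment 2: $27,545.49 +$82.64 interest = $27,628.13; pay $82.64 → $27,545.49
Installment 3: $27,545.49 +$82.64 interest = $27,628.13; pay $10,192.17 → $17,435.96
Installment 4: $17,435.96 +$52.31 interest = $17,488.27; pay $10,192.17 → $7,296.10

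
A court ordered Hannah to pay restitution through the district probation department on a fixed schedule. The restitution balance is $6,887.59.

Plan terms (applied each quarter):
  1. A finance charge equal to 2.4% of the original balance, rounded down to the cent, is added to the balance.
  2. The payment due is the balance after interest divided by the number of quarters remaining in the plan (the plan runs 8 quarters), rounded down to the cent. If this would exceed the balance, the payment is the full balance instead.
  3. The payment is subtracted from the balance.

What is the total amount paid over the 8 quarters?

$8,209.99

Quarter 1: opening $6,887.59; interest $165.30 → $7,052.89; payment $881.61; balance $6,171.28
Quarter 2: opening $6,171.28; interest $165.30 → $6,336.58; payment $905.22; balance $5,431.36
Quarter 3: opening $5,431.36; interest $165.30 → $5,596.66; payment $932.77; balance $4,663.89
Quarter 4: opening $4,663.89; interest $165.30 → $4,829.19; payment $965.83; balance $3,863.36
Quarter 5: opening $3,863.36; interest $165.30 → $4,028.66; payment $1,007.16; balance $3,021.50
Quarter 6: opening $3,021.50; interest $165.30 → $3,186.80; payment $1,062.26; balance $2,124.54
Quarter 7: opening $2,124.54; interest $165.30 → $2,289.84; payment $1,144.92; balance $1,144.92
Quarter 8: opening $1,144.92; interest $165.30 → $1,310.22; payment $1,310.22; balance $0.00
Total paid: $8,209.99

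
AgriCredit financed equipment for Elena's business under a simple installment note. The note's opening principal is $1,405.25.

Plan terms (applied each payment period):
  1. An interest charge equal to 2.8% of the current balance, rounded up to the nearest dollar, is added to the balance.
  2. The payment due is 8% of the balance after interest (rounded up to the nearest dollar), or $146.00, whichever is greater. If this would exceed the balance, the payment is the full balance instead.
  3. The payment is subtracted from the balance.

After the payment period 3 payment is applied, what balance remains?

$1,078.25

Payment period 1: $1,405.25 +$40.00 interest = $1,445.25; pay $146.00 → $1,299.25
Payment period 2: $1,299.25 +$37.00 interest = $1,336.25; pay $146.00 → $1,190.25
Payment period 3: $1,190.25 +$34.00 interest = $1,224.25; pay $146.00 → $1,078.25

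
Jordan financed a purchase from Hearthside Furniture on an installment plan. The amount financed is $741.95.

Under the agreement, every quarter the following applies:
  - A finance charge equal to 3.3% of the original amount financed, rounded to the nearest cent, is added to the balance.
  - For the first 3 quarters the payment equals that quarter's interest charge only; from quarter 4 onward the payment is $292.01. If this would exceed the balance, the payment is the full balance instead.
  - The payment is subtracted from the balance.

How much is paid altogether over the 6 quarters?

# | Opening | Interest | Payment | End bal
1 | $741.95 | $24.48 | $24.48 | $741.95
2 | $741.95 | $24.48 | $24.48 | $741.95
3 | $741.95 | $24.48 | $24.48 | $741.95
4 | $741.95 | $24.48 | $292.01 | $474.42
5 | $474.42 | $24.48 | $292.01 | $206.89
6 | $206.89 | $24.48 | $231.37 | $0.00
Total paid: $888.83

$888.83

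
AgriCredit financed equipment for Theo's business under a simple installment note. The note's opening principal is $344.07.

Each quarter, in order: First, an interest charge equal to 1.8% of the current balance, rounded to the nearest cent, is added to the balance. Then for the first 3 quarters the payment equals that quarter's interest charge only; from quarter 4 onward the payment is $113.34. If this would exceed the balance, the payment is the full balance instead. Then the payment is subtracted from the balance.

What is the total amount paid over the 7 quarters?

$375.69

Quarter 1: $344.07 +$6.19 interest = $350.26; pay $6.19 → $344.07
Quarter 2: $344.07 +$6.19 interest = $350.26; pay $6.19 → $344.07
Quarter 3: $344.07 +$6.19 interest = $350.26; pay $6.19 → $344.07
Quarter 4: $344.07 +$6.19 interest = $350.26; pay $113.34 → $236.92
Quarter 5: $236.92 +$4.26 interest = $241.18; pay $113.34 → $127.84
Quarter 6: $127.84 +$2.30 interest = $130.14; pay $113.34 → $16.80
Quarter 7: $16.80 +$0.30 interest = $17.10; pay $17.10 → $0.00
Total paid: $375.69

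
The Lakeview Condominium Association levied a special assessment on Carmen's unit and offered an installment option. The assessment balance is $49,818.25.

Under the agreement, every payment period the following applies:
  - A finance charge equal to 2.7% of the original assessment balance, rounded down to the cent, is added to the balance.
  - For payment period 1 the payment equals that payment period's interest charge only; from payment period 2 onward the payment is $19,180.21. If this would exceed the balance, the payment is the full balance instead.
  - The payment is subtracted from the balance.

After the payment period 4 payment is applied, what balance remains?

$0.00

Payment period 1: $49,818.25 +$1,345.09 interest = $51,163.34; pay $1,345.09 → $49,818.25
Payment period 2: $49,818.25 +$1,345.09 interest = $51,163.34; pay $19,180.21 → $31,983.13
Payment period 3: $31,983.13 +$1,345.09 interest = $33,328.22; pay $19,180.21 → $14,148.01
Payment period 4: $14,148.01 +$1,345.09 interest = $15,493.10; pay $15,493.10 → $0.00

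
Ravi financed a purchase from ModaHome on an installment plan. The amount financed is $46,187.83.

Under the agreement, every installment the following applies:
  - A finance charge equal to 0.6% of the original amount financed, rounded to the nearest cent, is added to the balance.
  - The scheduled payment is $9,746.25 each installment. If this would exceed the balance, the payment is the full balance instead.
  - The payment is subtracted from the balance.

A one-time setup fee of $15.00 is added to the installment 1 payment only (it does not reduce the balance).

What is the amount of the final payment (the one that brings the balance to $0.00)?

Installment 1: opening $46,187.83; interest $277.13 → $46,464.96; payment $9,746.25 (+ $15.00 fee); balance $36,718.71
Installment 2: opening $36,718.71; interest $277.13 → $36,995.84; payment $9,746.25; balance $27,249.59
Installment 3: opening $27,249.59; interest $277.13 → $27,526.72; payment $9,746.25; balance $17,780.47
Installment 4: opening $17,780.47; interest $277.13 → $18,057.60; payment $9,746.25; balance $8,311.35
Installment 5: opening $8,311.35; interest $277.13 → $8,588.48; payment $8,588.48; balance $0.00

$8,588.48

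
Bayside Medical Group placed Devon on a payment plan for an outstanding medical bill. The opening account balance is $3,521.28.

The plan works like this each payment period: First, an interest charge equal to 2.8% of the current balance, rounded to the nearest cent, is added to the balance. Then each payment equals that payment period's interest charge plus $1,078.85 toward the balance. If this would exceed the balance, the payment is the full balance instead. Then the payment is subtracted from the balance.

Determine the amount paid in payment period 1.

Payment period 1: opening $3,521.28; interest $98.60 → $3,619.88; payment $1,177.45; balance $2,442.43

$1,177.45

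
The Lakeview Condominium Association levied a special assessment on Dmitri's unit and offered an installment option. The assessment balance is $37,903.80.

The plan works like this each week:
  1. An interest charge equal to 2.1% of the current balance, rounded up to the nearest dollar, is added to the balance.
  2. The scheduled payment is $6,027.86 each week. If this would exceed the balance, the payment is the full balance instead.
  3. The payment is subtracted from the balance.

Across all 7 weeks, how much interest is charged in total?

$3,186.00

# | Opening | Interest | Payment | End bal
1 | $37,903.80 | $796.00 | $6,027.86 | $32,671.94
2 | $32,671.94 | $687.00 | $6,027.86 | $27,331.08
3 | $27,331.08 | $574.00 | $6,027.86 | $21,877.22
4 | $21,877.22 | $460.00 | $6,027.86 | $16,309.36
5 | $16,309.36 | $343.00 | $6,027.86 | $10,624.50
6 | $10,624.50 | $224.00 | $6,027.86 | $4,820.64
7 | $4,820.64 | $102.00 | $4,922.64 | $0.00
Total interest: $796.00 + $687.00 + $574.00 + $460.00 + $343.00 + $224.00 + $102.00 = $3,186.00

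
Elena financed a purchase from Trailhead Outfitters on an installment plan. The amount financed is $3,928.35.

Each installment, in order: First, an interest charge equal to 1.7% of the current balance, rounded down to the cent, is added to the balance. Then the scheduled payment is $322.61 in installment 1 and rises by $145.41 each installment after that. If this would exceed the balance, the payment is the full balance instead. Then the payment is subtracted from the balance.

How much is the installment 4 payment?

$758.84

# | Opening | Interest | Payment | End bal
1 | $3,928.35 | $66.78 | $322.61 | $3,672.52
2 | $3,672.52 | $62.43 | $468.02 | $3,266.93
3 | $3,266.93 | $55.53 | $613.43 | $2,709.03
4 | $2,709.03 | $46.05 | $758.84 | $1,996.24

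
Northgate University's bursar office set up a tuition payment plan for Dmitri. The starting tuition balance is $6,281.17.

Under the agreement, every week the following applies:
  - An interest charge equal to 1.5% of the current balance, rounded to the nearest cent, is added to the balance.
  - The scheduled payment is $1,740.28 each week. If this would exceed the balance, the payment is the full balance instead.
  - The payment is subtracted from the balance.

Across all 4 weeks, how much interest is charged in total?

$227.25

Week 1: opening $6,281.17; interest $94.22 → $6,375.39; payment $1,740.28; balance $4,635.11
Week 2: opening $4,635.11; interest $69.53 → $4,704.64; payment $1,740.28; balance $2,964.36
Week 3: opening $2,964.36; interest $44.47 → $3,008.83; payment $1,740.28; balance $1,268.55
Week 4: opening $1,268.55; interest $19.03 → $1,287.58; payment $1,287.58; balance $0.00
Total interest: $94.22 + $69.53 + $44.47 + $19.03 = $227.25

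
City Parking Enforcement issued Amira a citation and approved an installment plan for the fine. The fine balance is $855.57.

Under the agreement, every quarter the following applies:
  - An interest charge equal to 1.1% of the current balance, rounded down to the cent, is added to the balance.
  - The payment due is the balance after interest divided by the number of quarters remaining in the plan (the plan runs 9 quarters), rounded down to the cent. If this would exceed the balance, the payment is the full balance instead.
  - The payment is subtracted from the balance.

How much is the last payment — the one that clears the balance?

$104.90

# | Opening | Interest | Payment | End bal
1 | $855.57 | $9.41 | $96.10 | $768.88
2 | $768.88 | $8.45 | $97.16 | $680.17
3 | $680.17 | $7.48 | $98.23 | $589.42
4 | $589.42 | $6.48 | $99.31 | $496.59
5 | $496.59 | $5.46 | $100.41 | $401.64
6 | $401.64 | $4.41 | $101.51 | $304.54
7 | $304.54 | $3.34 | $102.62 | $205.26
8 | $205.26 | $2.25 | $103.75 | $103.76
9 | $103.76 | $1.14 | $104.90 | $0.00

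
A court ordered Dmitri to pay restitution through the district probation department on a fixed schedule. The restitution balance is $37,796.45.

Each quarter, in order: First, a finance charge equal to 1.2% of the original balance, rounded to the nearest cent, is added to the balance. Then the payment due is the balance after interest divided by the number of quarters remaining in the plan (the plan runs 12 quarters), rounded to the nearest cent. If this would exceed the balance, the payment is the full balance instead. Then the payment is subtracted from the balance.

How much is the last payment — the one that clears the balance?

$4,557.19

Quarter 1: opening $37,796.45; interest $453.56 → $38,250.01; payment $3,187.50; balance $35,062.51
Quarter 2: opening $35,062.51; interest $453.56 → $35,516.07; payment $3,228.73; balance $32,287.34
Quarter 3: opening $32,287.34; interest $453.56 → $32,740.90; payment $3,274.09; balance $29,466.81
Quarter 4: opening $29,466.81; interest $453.56 → $29,920.37; payment $3,324.49; balance $26,595.88
Quarter 5: opening $26,595.88; interest $453.56 → $27,049.44; payment $3,381.18; balance $23,668.26
Quarter 6: opening $23,668.26; interest $453.56 → $24,121.82; payment $3,445.97; balance $20,675.85
Quarter 7: opening $20,675.85; interest $453.56 → $21,129.41; payment $3,521.57; balance $17,607.84
Quarter 8: opening $17,607.84; interest $453.56 → $18,061.40; payment $3,612.28; balance $14,449.12
Quarter 9: opening $14,449.12; interest $453.56 → $14,902.68; payment $3,725.67; balance $11,177.01
Quarter 10: opening $11,177.01; interest $453.56 → $11,630.57; payment $3,876.86; balance $7,753.71
Quarter 11: opening $7,753.71; interest $453.56 → $8,207.27; payment $4,103.64; balance $4,103.63
Quarter 12: opening $4,103.63; interest $453.56 → $4,557.19; payment $4,557.19; balance $0.00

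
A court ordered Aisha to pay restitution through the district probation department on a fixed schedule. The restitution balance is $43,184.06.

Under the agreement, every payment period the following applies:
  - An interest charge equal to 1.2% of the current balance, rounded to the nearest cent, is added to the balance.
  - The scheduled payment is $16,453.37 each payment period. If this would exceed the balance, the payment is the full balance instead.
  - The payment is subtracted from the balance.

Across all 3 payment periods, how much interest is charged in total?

$978.67

# | Opening | Interest | Payment | End bal
1 | $43,184.06 | $518.21 | $16,453.37 | $27,248.90
2 | $27,248.90 | $326.99 | $16,453.37 | $11,122.52
3 | $11,122.52 | $133.47 | $11,255.99 | $0.00
Total interest: $518.21 + $326.99 + $133.47 = $978.67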